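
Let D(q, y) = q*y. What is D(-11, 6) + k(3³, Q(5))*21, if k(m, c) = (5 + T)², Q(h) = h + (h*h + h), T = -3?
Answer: 18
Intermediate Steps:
Q(h) = h² + 2*h (Q(h) = h + (h² + h) = h + (h + h²) = h² + 2*h)
k(m, c) = 4 (k(m, c) = (5 - 3)² = 2² = 4)
D(-11, 6) + k(3³, Q(5))*21 = -11*6 + 4*21 = -66 + 84 = 18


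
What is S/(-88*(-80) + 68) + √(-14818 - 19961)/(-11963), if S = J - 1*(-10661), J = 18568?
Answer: 29229/7108 - I*√34779/11963 ≈ 4.1121 - 0.015589*I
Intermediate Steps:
S = 29229 (S = 18568 - 1*(-10661) = 18568 + 10661 = 29229)
S/(-88*(-80) + 68) + √(-14818 - 19961)/(-11963) = 29229/(-88*(-80) + 68) + √(-14818 - 19961)/(-11963) = 29229/(7040 + 68) + √(-34779)*(-1/11963) = 29229/7108 + (I*√34779)*(-1/11963) = 29229*(1/7108) - I*√34779/11963 = 29229/7108 - I*√34779/11963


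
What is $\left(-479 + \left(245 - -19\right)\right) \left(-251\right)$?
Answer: $53965$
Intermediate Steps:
$\left(-479 + \left(245 - -19\right)\right) \left(-251\right) = \left(-479 + \left(245 + 19\right)\right) \left(-251\right) = \left(-479 + 264\right) \left(-251\right) = \left(-215\right) \left(-251\right) = 53965$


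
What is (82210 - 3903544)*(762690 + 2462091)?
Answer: -12322965277854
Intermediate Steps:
(82210 - 3903544)*(762690 + 2462091) = -3821334*3224781 = -12322965277854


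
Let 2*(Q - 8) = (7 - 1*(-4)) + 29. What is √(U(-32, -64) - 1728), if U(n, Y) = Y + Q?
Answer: 42*I ≈ 42.0*I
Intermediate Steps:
Q = 28 (Q = 8 + ((7 - 1*(-4)) + 29)/2 = 8 + ((7 + 4) + 29)/2 = 8 + (11 + 29)/2 = 8 + (½)*40 = 8 + 20 = 28)
U(n, Y) = 28 + Y (U(n, Y) = Y + 28 = 28 + Y)
√(U(-32, -64) - 1728) = √((28 - 64) - 1728) = √(-36 - 1728) = √(-1764) = 42*I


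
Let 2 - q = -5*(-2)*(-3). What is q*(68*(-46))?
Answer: -100096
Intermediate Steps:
q = 32 (q = 2 - (-5*(-2))*(-3) = 2 - 10*(-3) = 2 - 1*(-30) = 2 + 30 = 32)
q*(68*(-46)) = 32*(68*(-46)) = 32*(-3128) = -100096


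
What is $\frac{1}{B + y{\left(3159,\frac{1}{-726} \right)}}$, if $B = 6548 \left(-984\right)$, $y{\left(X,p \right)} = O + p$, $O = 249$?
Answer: $- \frac{726}{4677605659} \approx -1.5521 \cdot 10^{-7}$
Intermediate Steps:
$y{\left(X,p \right)} = 249 + p$
$B = -6443232$
$\frac{1}{B + y{\left(3159,\frac{1}{-726} \right)}} = \frac{1}{-6443232 + \left(249 + \frac{1}{-726}\right)} = \frac{1}{-6443232 + \left(249 - \frac{1}{726}\right)} = \frac{1}{-6443232 + \frac{180773}{726}} = \frac{1}{- \frac{4677605659}{726}} = - \frac{726}{4677605659}$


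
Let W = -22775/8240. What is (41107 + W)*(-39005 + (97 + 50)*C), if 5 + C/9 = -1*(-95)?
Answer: 5423585565765/1648 ≈ 3.2910e+9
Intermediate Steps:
C = 810 (C = -45 + 9*(-1*(-95)) = -45 + 9*95 = -45 + 855 = 810)
W = -4555/1648 (W = -22775*1/8240 = -4555/1648 ≈ -2.7640)
(41107 + W)*(-39005 + (97 + 50)*C) = (41107 - 4555/1648)*(-39005 + (97 + 50)*810) = 67739781*(-39005 + 147*810)/1648 = 67739781*(-39005 + 119070)/1648 = (67739781/1648)*80065 = 5423585565765/1648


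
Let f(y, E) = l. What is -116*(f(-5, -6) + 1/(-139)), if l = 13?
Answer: -209496/139 ≈ -1507.2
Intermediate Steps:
f(y, E) = 13
-116*(f(-5, -6) + 1/(-139)) = -116*(13 + 1/(-139)) = -116*(13 - 1/139) = -116*1806/139 = -209496/139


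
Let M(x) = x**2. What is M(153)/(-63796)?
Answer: -23409/63796 ≈ -0.36694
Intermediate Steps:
M(153)/(-63796) = 153**2/(-63796) = 23409*(-1/63796) = -23409/63796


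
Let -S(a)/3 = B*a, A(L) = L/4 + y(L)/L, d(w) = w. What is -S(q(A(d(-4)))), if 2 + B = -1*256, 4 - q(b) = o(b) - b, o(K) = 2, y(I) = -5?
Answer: -3483/2 ≈ -1741.5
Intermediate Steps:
A(L) = -5/L + L/4 (A(L) = L/4 - 5/L = -5/L + L/4)
q(b) = 2 + b (q(b) = 4 - (2 - b) = 4 + (-2 + b) = 2 + b)
B = -258 (B = -2 - 1*256 = -2 - 256 = -258)
S(a) = 774*a (S(a) = -(-774)*a = 774*a)
-S(q(A(d(-4)))) = -774*(2 + (-5/(-4) + (¼)*(-4))) = -774*(2 + (-5*(-¼) - 1)) = -774*(2 + (5/4 - 1)) = -774*(2 + ¼) = -774*9/4 = -1*3483/2 = -3483/2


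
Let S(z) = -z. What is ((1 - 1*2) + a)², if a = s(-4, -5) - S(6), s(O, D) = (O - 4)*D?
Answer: 2025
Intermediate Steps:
s(O, D) = D*(-4 + O) (s(O, D) = (-4 + O)*D = D*(-4 + O))
a = 46 (a = -5*(-4 - 4) - (-1)*6 = -5*(-8) - 1*(-6) = 40 + 6 = 46)
((1 - 1*2) + a)² = ((1 - 1*2) + 46)² = ((1 - 2) + 46)² = (-1 + 46)² = 45² = 2025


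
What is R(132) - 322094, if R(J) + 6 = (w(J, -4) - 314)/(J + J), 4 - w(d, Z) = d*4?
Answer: -42517619/132 ≈ -3.2210e+5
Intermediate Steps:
w(d, Z) = 4 - 4*d (w(d, Z) = 4 - d*4 = 4 - 4*d)
R(J) = -6 + (-310 - 4*J)/(2*J) (R(J) = -6 + ((4 - 4*J) - 314)/(J + J) = -6 + (-310 - 4*J)/((2*J)) = -6 + (-310 - 4*J)*(1/(2*J)) = -6 + (-310 - 4*J)/(2*J))
R(132) - 322094 = (-8 - 155/132) - 322094 = -1211/132 - 322094 = -42517619/132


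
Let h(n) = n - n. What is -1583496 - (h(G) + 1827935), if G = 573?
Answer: -3411431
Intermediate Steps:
h(n) = 0
-1583496 - (h(G) + 1827935) = -1583496 - (0 + 1827935) = -1583496 - 1*1827935 = -1583496 - 1827935 = -3411431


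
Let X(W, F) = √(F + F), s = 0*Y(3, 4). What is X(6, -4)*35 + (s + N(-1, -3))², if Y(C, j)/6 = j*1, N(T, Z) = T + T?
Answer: 4 + 70*I*√2 ≈ 4.0 + 98.995*I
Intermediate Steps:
N(T, Z) = 2*T
Y(C, j) = 6*j (Y(C, j) = 6*(j*1) = 6*j)
s = 0 (s = 0*(6*4) = 0*24 = 0)
X(W, F) = √2*√F (X(W, F) = √(2*F) = √2*√F)
X(6, -4)*35 + (s + N(-1, -3))² = (√2*√(-4))*35 + (0 + 2*(-1))² = (√2*(2*I))*35 + (0 - 2)² = (2*I*√2)*35 + (-2)² = 70*I*√2 + 4 = 4 + 70*I*√2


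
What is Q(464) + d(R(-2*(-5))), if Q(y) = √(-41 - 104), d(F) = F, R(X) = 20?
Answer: 20 + I*√145 ≈ 20.0 + 12.042*I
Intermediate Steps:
Q(y) = I*√145 (Q(y) = √(-145) = I*√145)
Q(464) + d(R(-2*(-5))) = I*√145 + 20 = 20 + I*√145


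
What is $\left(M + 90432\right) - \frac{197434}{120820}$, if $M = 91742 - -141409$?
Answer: $\frac{19547550313}{60410} \approx 3.2358 \cdot 10^{5}$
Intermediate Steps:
$M = 233151$ ($M = 91742 + 141409 = 233151$)
$\left(M + 90432\right) - \frac{197434}{120820} = \left(233151 + 90432\right) - \frac{197434}{120820} = 323583 - 197434 \cdot \frac{1}{120820} = 323583 - \frac{98717}{60410} = \frac{19547550313}{60410}$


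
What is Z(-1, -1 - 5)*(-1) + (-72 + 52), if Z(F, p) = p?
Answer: -14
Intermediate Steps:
Z(-1, -1 - 5)*(-1) + (-72 + 52) = (-1 - 5)*(-1) + (-72 + 52) = -6*(-1) - 20 = 6 - 20 = -14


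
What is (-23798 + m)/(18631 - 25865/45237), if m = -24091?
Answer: -2166354693/842784682 ≈ -2.5705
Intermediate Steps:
(-23798 + m)/(18631 - 25865/45237) = (-23798 - 24091)/(18631 - 25865/45237) = -47889/(18631 - 25865*1/45237) = -47889/(18631 - 25865/45237) = -47889/842784682/45237 = -47889*45237/842784682 = -2166354693/842784682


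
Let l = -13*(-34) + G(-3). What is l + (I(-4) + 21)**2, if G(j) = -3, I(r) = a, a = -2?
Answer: 800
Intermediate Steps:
I(r) = -2
l = 439 (l = -13*(-34) - 3 = 442 - 3 = 439)
l + (I(-4) + 21)**2 = 439 + (-2 + 21)**2 = 439 + 19**2 = 439 + 361 = 800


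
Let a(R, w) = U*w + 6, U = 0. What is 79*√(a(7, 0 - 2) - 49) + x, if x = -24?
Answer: -24 + 79*I*√43 ≈ -24.0 + 518.04*I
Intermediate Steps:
a(R, w) = 6 (a(R, w) = 0*w + 6 = 0 + 6 = 6)
79*√(a(7, 0 - 2) - 49) + x = 79*√(6 - 49) - 24 = 79*√(-43) - 24 = 79*(I*√43) - 24 = 79*I*√43 - 24 = -24 + 79*I*√43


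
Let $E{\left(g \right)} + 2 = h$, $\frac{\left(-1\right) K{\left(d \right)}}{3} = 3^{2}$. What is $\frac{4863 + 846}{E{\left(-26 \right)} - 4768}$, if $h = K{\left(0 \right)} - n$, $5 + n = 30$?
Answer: $- \frac{5709}{4822} \approx -1.1839$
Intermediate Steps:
$n = 25$ ($n = -5 + 30 = 25$)
$K{\left(d \right)} = -27$ ($K{\left(d \right)} = - 3 \cdot 3^{2} = \left(-3\right) 9 = -27$)
$h = -52$ ($h = -27 - 25 = -52$)
$E{\left(g \right)} = -54$ ($E{\left(g \right)} = -2 - 52 = -54$)
$\frac{4863 + 846}{E{\left(-26 \right)} - 4768} = \frac{4863 + 846}{-54 - 4768} = \frac{5709}{-4822} = 5709 \left(- \frac{1}{4822}\right) = - \frac{5709}{4822}$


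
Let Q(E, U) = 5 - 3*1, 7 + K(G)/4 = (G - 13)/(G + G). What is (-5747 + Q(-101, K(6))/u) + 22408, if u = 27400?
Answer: 228255701/13700 ≈ 16661.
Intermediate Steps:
K(G) = -28 + 2*(-13 + G)/G (K(G) = -28 + 4*((G - 13)/(G + G)) = -28 + 4*((-13 + G)/((2*G))) = -28 + 4*((-13 + G)*(1/(2*G))) = -28 + 4*((-13 + G)/(2*G)) = -28 + 2*(-13 + G)/G)
Q(E, U) = 2 (Q(E, U) = 5 - 3 = 2)
(-5747 + Q(-101, K(6))/u) + 22408 = (-5747 + 2/27400) + 22408 = (-5747 + 2*(1/27400)) + 22408 = (-5747 + 1/13700) + 22408 = -78733899/13700 + 22408 = 228255701/13700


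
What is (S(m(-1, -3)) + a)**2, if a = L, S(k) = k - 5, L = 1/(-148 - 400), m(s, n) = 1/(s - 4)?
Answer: 203148009/7507600 ≈ 27.059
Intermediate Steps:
m(s, n) = 1/(-4 + s)
L = -1/548 (L = 1/(-548) = -1/548 ≈ -0.0018248)
S(k) = -5 + k
a = -1/548 ≈ -0.0018248
(S(m(-1, -3)) + a)**2 = ((-5 + 1/(-4 - 1)) - 1/548)**2 = ((-5 + 1/(-5)) - 1/548)**2 = ((-5 - 1/5) - 1/548)**2 = (-26/5 - 1/548)**2 = (-14253/2740)**2 = 203148009/7507600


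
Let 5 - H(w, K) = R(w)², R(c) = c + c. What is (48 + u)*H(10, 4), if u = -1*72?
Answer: 9480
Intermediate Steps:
R(c) = 2*c
u = -72
H(w, K) = 5 - 4*w² (H(w, K) = 5 - (2*w)² = 5 - 4*w²)
(48 + u)*H(10, 4) = (48 - 72)*(5 - 4*10²) = -24*(5 - 4*100) = -24*(5 - 400) = -24*(-395) = 9480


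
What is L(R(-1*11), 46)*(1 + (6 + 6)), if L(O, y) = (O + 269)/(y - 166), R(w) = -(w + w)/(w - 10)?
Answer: -73151/2520 ≈ -29.028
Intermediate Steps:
R(w) = -2*w/(-10 + w)
L(O, y) = (269 + O)/(-166 + y)
L(R(-1*11), 46)*(1 + (6 + 6)) = ((269 - 2*(-1*11)/(-10 - 1*11))/(-166 + 46))*(1 + (6 + 6)) = ((269 - 2*(-11)/(-10 - 11))/(-120))*(1 + 12) = -(269 - 2*(-11)/(-21))/120*13 = -(269 - 2*(-11)*(-1/21))/120*13 = -(269 - 22/21)/120*13 = -1/120*5627/21*13 = -5627/2520*13 = -73151/2520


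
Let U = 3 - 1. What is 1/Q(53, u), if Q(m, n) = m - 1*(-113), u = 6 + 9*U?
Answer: 1/166 ≈ 0.0060241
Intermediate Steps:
U = 2
u = 24 (u = 6 + 9*2 = 6 + 18 = 24)
Q(m, n) = 113 + m (Q(m, n) = m + 113 = 113 + m)
1/Q(53, u) = 1/(113 + 53) = 1/166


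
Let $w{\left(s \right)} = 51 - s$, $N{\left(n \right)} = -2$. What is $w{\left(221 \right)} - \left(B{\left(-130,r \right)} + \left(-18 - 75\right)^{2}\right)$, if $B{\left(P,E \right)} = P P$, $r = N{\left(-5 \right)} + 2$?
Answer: $-25719$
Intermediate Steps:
$r = 0$ ($r = -2 + 2 = 0$)
$B{\left(P,E \right)} = P^{2}$
$w{\left(221 \right)} - \left(B{\left(-130,r \right)} + \left(-18 - 75\right)^{2}\right) = \left(51 - 221\right) - \left(\left(-130\right)^{2} + \left(-18 - 75\right)^{2}\right) = \left(51 - 221\right) - \left(16900 + \left(-93\right)^{2}\right) = -170 - \left(16900 + 8649\right) = -170 - 25549 = -25719$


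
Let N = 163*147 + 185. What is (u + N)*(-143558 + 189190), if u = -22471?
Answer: 76433600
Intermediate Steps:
N = 24146 (N = 23961 + 185 = 24146)
(u + N)*(-143558 + 189190) = (-22471 + 24146)*(-143558 + 189190) = 1675*45632 = 76433600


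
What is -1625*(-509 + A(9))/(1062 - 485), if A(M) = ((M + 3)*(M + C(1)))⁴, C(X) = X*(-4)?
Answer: -21059172875/577 ≈ -3.6498e+7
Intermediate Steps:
C(X) = -4*X
A(M) = (-4 + M)⁴*(3 + M)⁴ (A(M) = ((M + 3)*(M - 4*1))⁴ = ((3 + M)*(M - 4))⁴ = ((3 + M)*(-4 + M))⁴ = ((-4 + M)*(3 + M))⁴ = (-4 + M)⁴*(3 + M)⁴)
-1625*(-509 + A(9))/(1062 - 485) = -1625*(-509 + (-4 + 9)⁴*(3 + 9)⁴)/(1062 - 485) = -1625*(-509 + 5⁴*12⁴)/577 = -1625*(-509 + 625*20736)/577 = -1625*(-509 + 12960000)/577 = -21059172875/577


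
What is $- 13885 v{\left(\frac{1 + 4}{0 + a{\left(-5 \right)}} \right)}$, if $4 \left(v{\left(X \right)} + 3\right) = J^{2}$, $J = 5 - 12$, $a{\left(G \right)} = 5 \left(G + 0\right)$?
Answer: $- \frac{513745}{4} \approx -1.2844 \cdot 10^{5}$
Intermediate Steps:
$a{\left(G \right)} = 5 G$
$J = -7$ ($J = 5 - 12 = -7$)
$v{\left(X \right)} = \frac{37}{4}$ ($v{\left(X \right)} = -3 + \frac{\left(-7\right)^{2}}{4} = -3 + \frac{1}{4} \cdot 49 = -3 + \frac{49}{4} = \frac{37}{4}$)
$- 13885 v{\left(\frac{1 + 4}{0 + a{\left(-5 \right)}} \right)} = \left(-13885\right) \frac{37}{4} = - \frac{513745}{4}$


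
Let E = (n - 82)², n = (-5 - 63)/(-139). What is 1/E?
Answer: 19321/128368900 ≈ 0.00015051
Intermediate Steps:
n = 68/139 (n = -68*(-1/139) = 68/139 ≈ 0.48921)
E = 128368900/19321 (E = (68/139 - 82)² = (-11330/139)² = 128368900/19321 ≈ 6644.0)
1/E = 1/(128368900/19321) = 19321/128368900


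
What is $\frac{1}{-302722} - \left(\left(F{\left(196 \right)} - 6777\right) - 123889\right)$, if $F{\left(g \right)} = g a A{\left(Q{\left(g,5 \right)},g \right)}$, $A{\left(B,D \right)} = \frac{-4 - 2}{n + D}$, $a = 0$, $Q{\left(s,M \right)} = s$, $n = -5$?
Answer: $\frac{39555472851}{302722} \approx 1.3067 \cdot 10^{5}$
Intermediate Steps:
$A{\left(B,D \right)} = - \frac{6}{-5 + D}$ ($A{\left(B,D \right)} = \frac{-4 - 2}{-5 + D} = - \frac{6}{-5 + D}$)
$F{\left(g \right)} = 0$ ($F{\left(g \right)} = g 0 \left(- \frac{6}{-5 + g}\right) = 0 \left(- \frac{6}{-5 + g}\right) = 0$)
$\frac{1}{-302722} - \left(\left(F{\left(196 \right)} - 6777\right) - 123889\right) = \frac{1}{-302722} - \left(\left(0 - 6777\right) - 123889\right) = - \frac{1}{302722} - \left(-6777 - 123889\right) = - \frac{1}{302722} - -130666 = - \frac{1}{302722} + 130666 = \frac{39555472851}{302722}$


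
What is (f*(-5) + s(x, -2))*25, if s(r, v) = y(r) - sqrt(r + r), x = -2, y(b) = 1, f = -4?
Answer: 525 - 50*I ≈ 525.0 - 50.0*I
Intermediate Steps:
s(r, v) = 1 - sqrt(2)*sqrt(r) (s(r, v) = 1 - sqrt(r + r) = 1 - sqrt(2*r) = 1 - sqrt(2)*sqrt(r))
(f*(-5) + s(x, -2))*25 = (-4*(-5) + (1 - sqrt(2)*sqrt(-2)))*25 = (20 + (1 - sqrt(2)*I*sqrt(2)))*25 = (20 + (1 - 2*I))*25 = (21 - 2*I)*25 = 525 - 50*I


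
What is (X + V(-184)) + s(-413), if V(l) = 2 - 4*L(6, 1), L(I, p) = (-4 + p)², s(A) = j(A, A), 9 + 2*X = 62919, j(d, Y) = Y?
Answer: 31008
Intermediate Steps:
X = 31455 (X = -9/2 + (½)*62919 = -9/2 + 62919/2 = 31455)
s(A) = A
V(l) = -34 (V(l) = 2 - 4*(-4 + 1)² = 2 - 4*(-3)² = 2 - 4*9 = 2 - 36 = -34)
(X + V(-184)) + s(-413) = (31455 - 34) - 413 = 31421 - 413 = 31008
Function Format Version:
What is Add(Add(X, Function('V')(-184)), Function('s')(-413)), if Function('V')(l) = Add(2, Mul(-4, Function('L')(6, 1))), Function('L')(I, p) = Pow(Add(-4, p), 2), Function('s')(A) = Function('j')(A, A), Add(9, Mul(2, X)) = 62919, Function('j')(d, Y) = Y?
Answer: 31008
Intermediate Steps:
X = 31455 (X = Add(Rational(-9, 2), Mul(Rational(1, 2), 62919)) = Add(Rational(-9, 2), Rational(62919, 2)) = 31455)
Function('s')(A) = A
Function('V')(l) = -34 (Function('V')(l) = Add(2, Mul(-4, Pow(Add(-4, 1), 2))) = Add(2, Mul(-4, Pow(-3, 2))) = Add(2, Mul(-4, 9)) = Add(2, -36) = -34)
Add(Add(X, Function('V')(-184)), Function('s')(-413)) = Add(Add(31455, -34), -413) = Add(31421, -413) = 31008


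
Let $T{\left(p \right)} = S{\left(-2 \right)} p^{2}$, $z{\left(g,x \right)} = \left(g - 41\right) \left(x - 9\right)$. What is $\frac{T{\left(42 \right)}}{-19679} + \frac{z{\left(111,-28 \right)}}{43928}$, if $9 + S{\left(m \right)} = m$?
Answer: $\frac{36427741}{39293596} \approx 0.92707$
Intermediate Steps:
$S{\left(m \right)} = -9 + m$
$z{\left(g,x \right)} = \left(-41 + g\right) \left(-9 + x\right)$
$T{\left(p \right)} = - 11 p^{2}$ ($T{\left(p \right)} = \left(-9 - 2\right) p^{2} = - 11 p^{2}$)
$\frac{T{\left(42 \right)}}{-19679} + \frac{z{\left(111,-28 \right)}}{43928} = \frac{\left(-11\right) 42^{2}}{-19679} + \frac{369 - -1148 - 999 + 111 \left(-28\right)}{43928} = \left(-11\right) 1764 \left(- \frac{1}{19679}\right) + \left(369 + 1148 - 999 - 3108\right) \frac{1}{43928} = \left(-19404\right) \left(- \frac{1}{19679}\right) - \frac{1295}{21964} = \frac{1764}{1789} - \frac{1295}{21964} = \frac{36427741}{39293596}$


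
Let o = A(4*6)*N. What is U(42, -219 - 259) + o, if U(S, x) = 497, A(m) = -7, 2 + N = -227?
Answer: 2100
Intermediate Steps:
N = -229 (N = -2 - 227 = -229)
o = 1603 (o = -7*(-229) = 1603)
U(42, -219 - 259) + o = 497 + 1603 = 2100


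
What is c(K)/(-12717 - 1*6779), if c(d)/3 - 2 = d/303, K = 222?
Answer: -207/492274 ≈ -0.00042050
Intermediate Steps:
c(d) = 6 + d/101 (c(d) = 6 + 3*(d/303) = 6 + d/101)
c(K)/(-12717 - 1*6779) = (6 + (1/101)*222)/(-12717 - 1*6779) = (6 + 222/101)/(-12717 - 6779) = (828/101)/(-19496) = (828/101)*(-1/19496) = -207/492274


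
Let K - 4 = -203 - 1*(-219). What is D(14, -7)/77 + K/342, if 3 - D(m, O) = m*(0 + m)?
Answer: -32233/13167 ≈ -2.4480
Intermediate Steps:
D(m, O) = 3 - m² (D(m, O) = 3 - m*(0 + m) = 3 - m*m = 3 - m²)
K = 20 (K = 4 + (-203 - 1*(-219)) = 4 + (-203 + 219) = 4 + 16 = 20)
D(14, -7)/77 + K/342 = (3 - 1*14²)/77 + 20/342 = (3 - 1*196)*(1/77) + 20*(1/342) = (3 - 196)*(1/77) + 10/171 = -193*1/77 + 10/171 = -193/77 + 10/171 = -32233/13167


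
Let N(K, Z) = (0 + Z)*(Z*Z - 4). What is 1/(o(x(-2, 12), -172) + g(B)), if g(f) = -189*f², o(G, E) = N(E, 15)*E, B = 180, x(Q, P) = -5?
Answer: -1/6693780 ≈ -1.4939e-7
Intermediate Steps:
N(K, Z) = Z*(-4 + Z²) (N(K, Z) = Z*(Z² - 4) = Z*(-4 + Z²))
o(G, E) = 3315*E (o(G, E) = (15*(-4 + 15²))*E = (15*(-4 + 225))*E = (15*221)*E = 3315*E)
1/(o(x(-2, 12), -172) + g(B)) = 1/(3315*(-172) - 189*180²) = 1/(-570180 - 189*32400) = 1/(-570180 - 6123600) = 1/(-6693780) = -1/6693780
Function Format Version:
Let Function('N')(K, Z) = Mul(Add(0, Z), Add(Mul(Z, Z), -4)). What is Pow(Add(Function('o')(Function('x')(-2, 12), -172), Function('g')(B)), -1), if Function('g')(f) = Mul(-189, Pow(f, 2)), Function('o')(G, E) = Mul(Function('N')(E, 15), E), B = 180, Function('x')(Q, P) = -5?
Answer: Rational(-1, 6693780) ≈ -1.4939e-7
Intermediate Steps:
Function('N')(K, Z) = Mul(Z, Add(-4, Pow(Z, 2))) (Function('N')(K, Z) = Mul(Z, Add(Pow(Z, 2), -4)) = Mul(Z, Add(-4, Pow(Z, 2))))
Function('o')(G, E) = Mul(3315, E) (Function('o')(G, E) = Mul(Mul(15, Add(-4, Pow(15, 2))), E) = Mul(Mul(15, Add(-4, 225)), E) = Mul(Mul(15, 221), E) = Mul(3315, E))
Pow(Add(Function('o')(Function('x')(-2, 12), -172), Function('g')(B)), -1) = Pow(Add(Mul(3315, -172), Mul(-189, Pow(180, 2))), -1) = Pow(Add(-570180, Mul(-189, 32400)), -1) = Pow(Add(-570180, -6123600), -1) = Pow(-6693780, -1) = Rational(-1, 6693780)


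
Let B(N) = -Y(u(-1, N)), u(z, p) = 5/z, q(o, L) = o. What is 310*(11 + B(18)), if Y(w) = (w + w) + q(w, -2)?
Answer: 8060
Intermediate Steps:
Y(w) = 3*w (Y(w) = (w + w) + w = 2*w + w = 3*w)
B(N) = 15 (B(N) = -3*5/(-1) = -3*5*(-1) = -3*(-5) = -1*(-15) = 15)
310*(11 + B(18)) = 310*(11 + 15) = 310*26 = 8060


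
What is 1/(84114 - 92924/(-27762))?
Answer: 13881/1167632896 ≈ 1.1888e-5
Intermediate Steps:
1/(84114 - 92924/(-27762)) = 1/(84114 - 92924*(-1/27762)) = 1/(84114 + 46462/13881) = 1/(1167632896/13881) = 13881/1167632896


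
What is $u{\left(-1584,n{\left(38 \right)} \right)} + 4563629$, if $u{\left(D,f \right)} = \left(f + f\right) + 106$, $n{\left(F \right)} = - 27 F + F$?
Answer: $4561759$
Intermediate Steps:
$n{\left(F \right)} = - 26 F$
$u{\left(D,f \right)} = 106 + 2 f$ ($u{\left(D,f \right)} = 2 f + 106 = 106 + 2 f$)
$u{\left(-1584,n{\left(38 \right)} \right)} + 4563629 = \left(106 + 2 \left(\left(-26\right) 38\right)\right) + 4563629 = \left(106 + 2 \left(-988\right)\right) + 4563629 = \left(106 - 1976\right) + 4563629 = -1870 + 4563629 = 4561759$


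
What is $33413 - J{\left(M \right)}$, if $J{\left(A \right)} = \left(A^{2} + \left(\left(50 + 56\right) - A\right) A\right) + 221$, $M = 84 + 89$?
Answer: $14854$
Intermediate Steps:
$M = 173$
$J{\left(A \right)} = 221 + A^{2} + A \left(106 - A\right)$ ($J{\left(A \right)} = \left(A^{2} + \left(106 - A\right) A\right) + 221 = \left(A^{2} + A \left(106 - A\right)\right) + 221 = 221 + A^{2} + A \left(106 - A\right)$)
$33413 - J{\left(M \right)} = 33413 - \left(221 + 106 \cdot 173\right) = 33413 - \left(221 + 18338\right) = 33413 - 18559 = 14854$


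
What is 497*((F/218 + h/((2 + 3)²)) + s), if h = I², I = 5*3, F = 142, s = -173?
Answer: -8849085/109 ≈ -81184.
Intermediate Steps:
I = 15
h = 225 (h = 15² = 225)
497*((F/218 + h/((2 + 3)²)) + s) = 497*((142/218 + 225/((2 + 3)²)) - 173) = 497*((142*(1/218) + 225/(5²)) - 173) = 497*((71/109 + 225/25) - 173) = 497*((71/109 + 225*(1/25)) - 173) = 497*((71/109 + 9) - 173) = 497*(1052/109 - 173) = 497*(-17805/109) = -8849085/109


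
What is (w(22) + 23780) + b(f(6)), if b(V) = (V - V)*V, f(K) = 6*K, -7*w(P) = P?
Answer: 166438/7 ≈ 23777.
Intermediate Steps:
w(P) = -P/7
b(V) = 0 (b(V) = 0*V = 0)
(w(22) + 23780) + b(f(6)) = (-⅐*22 + 23780) + 0 = (-22/7 + 23780) + 0 = 166438/7 + 0 = 166438/7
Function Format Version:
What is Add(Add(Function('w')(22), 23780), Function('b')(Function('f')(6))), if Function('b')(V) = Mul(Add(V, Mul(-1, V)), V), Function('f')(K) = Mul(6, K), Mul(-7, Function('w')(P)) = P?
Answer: Rational(166438, 7) ≈ 23777.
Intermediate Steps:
Function('w')(P) = Mul(Rational(-1, 7), P)
Function('b')(V) = 0 (Function('b')(V) = Mul(0, V) = 0)
Add(Add(Function('w')(22), 23780), Function('b')(Function('f')(6))) = Add(Add(Mul(Rational(-1, 7), 22), 23780), 0) = Add(Add(Rational(-22, 7), 23780), 0) = Add(Rational(166438, 7), 0) = Rational(166438, 7)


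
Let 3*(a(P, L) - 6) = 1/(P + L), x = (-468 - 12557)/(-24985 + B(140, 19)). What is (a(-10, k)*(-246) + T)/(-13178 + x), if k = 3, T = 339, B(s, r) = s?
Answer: 39140813/458352139 ≈ 0.085395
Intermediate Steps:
x = 2605/4969 (x = (-468 - 12557)/(-24985 + 140) = -13025/(-24845) = -13025*(-1/24845) = 2605/4969 ≈ 0.52425)
a(P, L) = 6 + 1/(3*(L + P)) (a(P, L) = 6 + 1/(3*(P + L)) = 6 + 1/(3*(L + P)))
(a(-10, k)*(-246) + T)/(-13178 + x) = (((⅓ + 6*3 + 6*(-10))/(3 - 10))*(-246) + 339)/(-13178 + 2605/4969) = (((⅓ + 18 - 60)/(-7))*(-246) + 339)/(-65478877/4969) = (-⅐*(-125/3)*(-246) + 339)*(-4969/65478877) = ((125/21)*(-246) + 339)*(-4969/65478877) = (-10250/7 + 339)*(-4969/65478877) = -7877/7*(-4969/65478877) = 39140813/458352139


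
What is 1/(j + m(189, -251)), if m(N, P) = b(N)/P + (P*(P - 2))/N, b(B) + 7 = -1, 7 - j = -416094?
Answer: 47439/19755356104 ≈ 2.4013e-6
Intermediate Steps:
j = 416101 (j = 7 - 1*(-416094) = 7 + 416094 = 416101)
b(B) = -8 (b(B) = -7 - 1 = -8)
m(N, P) = -8/P + P*(-2 + P)/N (m(N, P) = -8/P + (P*(P - 2))/N = -8/P + (P*(-2 + P))/N = -8/P + P*(-2 + P)/N)
1/(j + m(189, -251)) = 1/(416101 + (-8*189 + (-251)²*(-2 - 251))/(189*(-251))) = 1/(416101 + (1/189)*(-1/251)*(-1512 + 63001*(-253))) = 1/(416101 + (1/189)*(-1/251)*(-1512 - 15939253)) = 1/(416101 + (1/189)*(-1/251)*(-15940765)) = 1/(416101 + 15940765/47439) = 1/(19755356104/47439) = 47439/19755356104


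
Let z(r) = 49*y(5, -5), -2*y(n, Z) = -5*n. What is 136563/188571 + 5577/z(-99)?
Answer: 756870203/76999825 ≈ 9.8295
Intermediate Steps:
y(n, Z) = 5*n/2 (y(n, Z) = -(-5)*n/2 = 5*n/2)
z(r) = 1225/2 (z(r) = 49*((5/2)*5) = 49*(25/2) = 1225/2)
136563/188571 + 5577/z(-99) = 136563/188571 + 5577/(1225/2) = 136563*(1/188571) + 5577*(2/1225) = 45521/62857 + 11154/1225 = 756870203/76999825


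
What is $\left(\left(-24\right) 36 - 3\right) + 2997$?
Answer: $2130$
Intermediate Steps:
$\left(\left(-24\right) 36 - 3\right) + 2997 = \left(-864 - 3\right) + 2997 = -867 + 2997 = 2130$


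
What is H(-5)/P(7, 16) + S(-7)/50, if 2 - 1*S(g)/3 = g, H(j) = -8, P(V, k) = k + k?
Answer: 29/100 ≈ 0.29000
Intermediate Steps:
P(V, k) = 2*k
S(g) = 6 - 3*g
H(-5)/P(7, 16) + S(-7)/50 = -8/(2*16) + (6 - 3*(-7))/50 = -8/32 + (6 + 21)*(1/50) = -8*1/32 + 27*(1/50) = -1/4 + 27/50 = 29/100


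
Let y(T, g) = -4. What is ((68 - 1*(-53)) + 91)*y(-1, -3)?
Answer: -848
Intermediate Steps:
((68 - 1*(-53)) + 91)*y(-1, -3) = ((68 - 1*(-53)) + 91)*(-4) = ((68 + 53) + 91)*(-4) = (121 + 91)*(-4) = 212*(-4) = -848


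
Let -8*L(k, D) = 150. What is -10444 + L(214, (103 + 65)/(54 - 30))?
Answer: -41851/4 ≈ -10463.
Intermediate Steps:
L(k, D) = -75/4 (L(k, D) = -⅛*150 = -75/4)
-10444 + L(214, (103 + 65)/(54 - 30)) = -10444 - 75/4 = -41851/4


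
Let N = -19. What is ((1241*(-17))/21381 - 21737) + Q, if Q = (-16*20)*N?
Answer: -334783414/21381 ≈ -15658.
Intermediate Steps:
Q = 6080 (Q = -16*20*(-19) = -320*(-19) = 6080)
((1241*(-17))/21381 - 21737) + Q = ((1241*(-17))/21381 - 21737) + 6080 = (-21097*1/21381 - 21737) + 6080 = (-21097/21381 - 21737) + 6080 = -464779894/21381 + 6080 = -334783414/21381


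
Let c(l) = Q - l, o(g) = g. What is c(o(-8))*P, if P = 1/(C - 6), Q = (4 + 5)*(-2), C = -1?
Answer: 10/7 ≈ 1.4286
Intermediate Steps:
Q = -18 (Q = 9*(-2) = -18)
c(l) = -18 - l
P = -⅐ (P = 1/(-1 - 6) = 1/(-7) = -⅐ ≈ -0.14286)
c(o(-8))*P = (-18 - 1*(-8))*(-⅐) = (-18 + 8)*(-⅐) = -10*(-⅐) = 10/7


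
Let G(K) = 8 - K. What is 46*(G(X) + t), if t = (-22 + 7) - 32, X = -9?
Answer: -1380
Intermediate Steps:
t = -47 (t = -15 - 32 = -47)
46*(G(X) + t) = 46*((8 - 1*(-9)) - 47) = 46*((8 + 9) - 47) = 46*(17 - 47) = 46*(-30) = -1380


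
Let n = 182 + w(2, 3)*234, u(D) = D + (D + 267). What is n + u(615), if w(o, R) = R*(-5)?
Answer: -1831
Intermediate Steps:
w(o, R) = -5*R
u(D) = 267 + 2*D (u(D) = D + (267 + D) = 267 + 2*D)
n = -3328 (n = 182 - 5*3*234 = 182 - 15*234 = 182 - 3510 = -3328)
n + u(615) = -3328 + (267 + 2*615) = -3328 + (267 + 1230) = -3328 + 1497 = -1831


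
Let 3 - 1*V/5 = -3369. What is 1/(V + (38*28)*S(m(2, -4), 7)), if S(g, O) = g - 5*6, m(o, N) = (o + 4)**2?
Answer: 1/23244 ≈ 4.3022e-5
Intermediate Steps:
m(o, N) = (4 + o)**2
V = 16860 (V = 15 - 5*(-3369) = 15 + 16845 = 16860)
S(g, O) = -30 + g (S(g, O) = g - 30 = -30 + g)
1/(V + (38*28)*S(m(2, -4), 7)) = 1/(16860 + (38*28)*(-30 + (4 + 2)**2)) = 1/(16860 + 1064*(-30 + 6**2)) = 1/(16860 + 1064*(-30 + 36)) = 1/(16860 + 1064*6) = 1/(16860 + 6384) = 1/23244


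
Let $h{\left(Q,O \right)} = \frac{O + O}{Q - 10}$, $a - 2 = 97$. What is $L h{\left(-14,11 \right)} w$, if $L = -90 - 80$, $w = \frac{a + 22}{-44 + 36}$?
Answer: $- \frac{113135}{48} \approx -2357.0$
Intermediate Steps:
$a = 99$ ($a = 2 + 97 = 99$)
$w = - \frac{121}{8}$ ($w = \frac{99 + 22}{-44 + 36} = \frac{121}{-8} = 121 \left(- \frac{1}{8}\right) = - \frac{121}{8} \approx -15.125$)
$L = -170$
$h{\left(Q,O \right)} = \frac{2 O}{-10 + Q}$
$L h{\left(-14,11 \right)} w = - 170 \cdot 2 \cdot 11 \frac{1}{-10 - 14} \left(- \frac{121}{8}\right) = - 170 \cdot 2 \cdot 11 \frac{1}{-24} \left(- \frac{121}{8}\right) = - 170 \cdot 2 \cdot 11 \left(- \frac{1}{24}\right) \left(- \frac{121}{8}\right) = \left(-170\right) \left(- \frac{11}{12}\right) \left(- \frac{121}{8}\right) = \frac{935}{6} \left(- \frac{121}{8}\right) = - \frac{113135}{48}$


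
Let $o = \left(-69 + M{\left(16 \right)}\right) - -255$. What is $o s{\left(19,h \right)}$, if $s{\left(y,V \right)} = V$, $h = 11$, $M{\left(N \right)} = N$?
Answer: $2222$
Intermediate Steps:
$o = 202$ ($o = \left(-69 + 16\right) - -255 = -53 + 255 = 202$)
$o s{\left(19,h \right)} = 202 \cdot 11 = 2222$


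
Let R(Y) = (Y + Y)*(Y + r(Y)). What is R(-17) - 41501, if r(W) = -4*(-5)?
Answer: -41603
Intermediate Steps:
r(W) = 20
R(Y) = 2*Y*(20 + Y) (R(Y) = (Y + Y)*(Y + 20) = (2*Y)*(20 + Y) = 2*Y*(20 + Y))
R(-17) - 41501 = 2*(-17)*(20 - 17) - 41501 = 2*(-17)*3 - 41501 = -102 - 41501 = -41603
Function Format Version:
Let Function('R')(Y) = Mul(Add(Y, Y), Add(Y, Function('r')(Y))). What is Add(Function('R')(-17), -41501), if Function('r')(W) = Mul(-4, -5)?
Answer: -41603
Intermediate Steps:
Function('r')(W) = 20
Function('R')(Y) = Mul(2, Y, Add(20, Y)) (Function('R')(Y) = Mul(Add(Y, Y), Add(Y, 20)) = Mul(Mul(2, Y), Add(20, Y)) = Mul(2, Y, Add(20, Y)))
Add(Function('R')(-17), -41501) = Add(Mul(2, -17, Add(20, -17)), -41501) = Add(Mul(2, -17, 3), -41501) = Add(-102, -41501) = -41603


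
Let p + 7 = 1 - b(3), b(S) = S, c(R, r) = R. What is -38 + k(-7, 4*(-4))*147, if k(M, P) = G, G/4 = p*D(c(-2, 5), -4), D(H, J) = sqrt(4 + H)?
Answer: -38 - 5292*sqrt(2) ≈ -7522.0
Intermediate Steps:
p = -9 (p = -7 + (1 - 1*3) = -7 + (1 - 3) = -7 - 2 = -9)
G = -36*sqrt(2) (G = 4*(-9*sqrt(4 - 2)) = 4*(-9*sqrt(2)) = -36*sqrt(2) ≈ -50.912)
k(M, P) = -36*sqrt(2)
-38 + k(-7, 4*(-4))*147 = -38 - 36*sqrt(2)*147 = -38 - 5292*sqrt(2)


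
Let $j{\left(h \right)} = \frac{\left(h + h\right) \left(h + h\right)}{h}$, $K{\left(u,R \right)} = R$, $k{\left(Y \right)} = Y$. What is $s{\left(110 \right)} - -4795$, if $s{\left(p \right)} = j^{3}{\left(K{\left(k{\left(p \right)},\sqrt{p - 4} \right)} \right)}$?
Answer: $4795 + 6784 \sqrt{106} \approx 74641.0$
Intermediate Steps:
$j{\left(h \right)} = 4 h$ ($j{\left(h \right)} = \frac{2 h 2 h}{h} = \frac{4 h^{2}}{h} = 4 h$)
$s{\left(p \right)} = 64 \left(-4 + p\right)^{\frac{3}{2}}$ ($s{\left(p \right)} = \left(4 \sqrt{p - 4}\right)^{3} = \left(4 \sqrt{-4 + p}\right)^{3} = 64 \left(-4 + p\right)^{\frac{3}{2}}$)
$s{\left(110 \right)} - -4795 = 64 \left(-4 + 110\right)^{\frac{3}{2}} - -4795 = 64 \cdot 106^{\frac{3}{2}} + 4795 = 64 \cdot 106 \sqrt{106} + 4795 = 6784 \sqrt{106} + 4795 = 4795 + 6784 \sqrt{106}$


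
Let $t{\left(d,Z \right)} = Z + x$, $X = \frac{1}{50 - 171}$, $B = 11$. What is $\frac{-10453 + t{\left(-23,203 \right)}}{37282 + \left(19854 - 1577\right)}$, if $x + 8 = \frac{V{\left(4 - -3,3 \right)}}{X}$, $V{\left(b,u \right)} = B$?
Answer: $- \frac{11589}{55559} \approx -0.20859$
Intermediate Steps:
$V{\left(b,u \right)} = 11$
$X = - \frac{1}{121}$ ($X = \frac{1}{-121} = - \frac{1}{121} \approx -0.0082645$)
$x = -1339$ ($x = -8 + \frac{11}{- \frac{1}{121}} = -8 + 11 \left(-121\right) = -8 - 1331 = -1339$)
$t{\left(d,Z \right)} = -1339 + Z$ ($t{\left(d,Z \right)} = Z - 1339 = -1339 + Z$)
$\frac{-10453 + t{\left(-23,203 \right)}}{37282 + \left(19854 - 1577\right)} = \frac{-10453 + \left(-1339 + 203\right)}{37282 + \left(19854 - 1577\right)} = \frac{-10453 - 1136}{37282 + 18277} = - \frac{11589}{55559}$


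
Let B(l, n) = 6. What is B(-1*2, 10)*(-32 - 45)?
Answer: -462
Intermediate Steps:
B(-1*2, 10)*(-32 - 45) = 6*(-32 - 45) = 6*(-77) = -462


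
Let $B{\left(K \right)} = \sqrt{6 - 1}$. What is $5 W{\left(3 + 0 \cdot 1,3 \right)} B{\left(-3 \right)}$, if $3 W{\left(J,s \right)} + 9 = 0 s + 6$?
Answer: $- 5 \sqrt{5} \approx -11.18$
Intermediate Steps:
$B{\left(K \right)} = \sqrt{5}$
$W{\left(J,s \right)} = -1$ ($W{\left(J,s \right)} = -3 + \frac{0 s + 6}{3} = -3 + \frac{0 + 6}{3} = -3 + \frac{1}{3} \cdot 6 = -3 + 2 = -1$)
$5 W{\left(3 + 0 \cdot 1,3 \right)} B{\left(-3 \right)} = 5 \left(-1\right) \sqrt{5} = - 5 \sqrt{5}$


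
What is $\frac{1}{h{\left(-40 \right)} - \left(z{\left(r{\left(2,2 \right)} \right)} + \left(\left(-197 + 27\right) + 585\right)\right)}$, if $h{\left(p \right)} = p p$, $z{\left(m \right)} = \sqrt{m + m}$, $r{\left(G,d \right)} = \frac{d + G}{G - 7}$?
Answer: $\frac{5925}{7021133} + \frac{2 i \sqrt{10}}{7021133} \approx 0.00084388 + 9.0079 \cdot 10^{-7} i$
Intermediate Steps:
$r{\left(G,d \right)} = \frac{G + d}{-7 + G}$
$z{\left(m \right)} = \sqrt{2} \sqrt{m}$ ($z{\left(m \right)} = \sqrt{2 m} = \sqrt{2} \sqrt{m}$)
$h{\left(p \right)} = p^{2}$
$\frac{1}{h{\left(-40 \right)} - \left(z{\left(r{\left(2,2 \right)} \right)} + \left(\left(-197 + 27\right) + 585\right)\right)} = \frac{1}{\left(-40\right)^{2} - \left(\sqrt{2} \sqrt{\frac{2 + 2}{-7 + 2}} + \left(\left(-197 + 27\right) + 585\right)\right)} = \frac{1}{1600 - \left(\sqrt{2} \sqrt{\frac{1}{-5} \cdot 4} + \left(-170 + 585\right)\right)} = \frac{1}{1600 - \left(\sqrt{2} \sqrt{\left(- \frac{1}{5}\right) 4} + 415\right)} = \frac{1}{1600 - \left(\sqrt{2} \sqrt{- \frac{4}{5}} + 415\right)} = \frac{1}{1600 - \left(\sqrt{2} \frac{2 i \sqrt{5}}{5} + 415\right)} = \frac{1}{1600 - \left(\frac{2 i \sqrt{10}}{5} + 415\right)} = \frac{1}{1600 - \left(415 + \frac{2 i \sqrt{10}}{5}\right)} = \frac{1}{1185 - \frac{2 i \sqrt{10}}{5}}$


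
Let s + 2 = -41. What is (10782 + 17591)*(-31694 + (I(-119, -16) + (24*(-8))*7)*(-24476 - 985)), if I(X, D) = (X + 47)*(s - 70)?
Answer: -4907473694638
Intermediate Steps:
s = -43 (s = -2 - 41 = -43)
I(X, D) = -5311 - 113*X (I(X, D) = (X + 47)*(-43 - 70) = (47 + X)*(-113) = -5311 - 113*X)
(10782 + 17591)*(-31694 + (I(-119, -16) + (24*(-8))*7)*(-24476 - 985)) = (10782 + 17591)*(-31694 + ((-5311 - 113*(-119)) + (24*(-8))*7)*(-24476 - 985)) = 28373*(-31694 + ((-5311 + 13447) - 192*7)*(-25461)) = 28373*(-31694 + (8136 - 1344)*(-25461)) = 28373*(-31694 + 6792*(-25461)) = 28373*(-31694 - 172931112) = 28373*(-172962806) = -4907473694638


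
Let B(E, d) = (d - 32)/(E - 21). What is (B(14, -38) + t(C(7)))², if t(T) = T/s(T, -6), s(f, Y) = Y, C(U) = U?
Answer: 2809/36 ≈ 78.028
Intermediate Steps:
B(E, d) = (-32 + d)/(-21 + E)
t(T) = -T/6 (t(T) = T/(-6) = T*(-⅙) = -T/6)
(B(14, -38) + t(C(7)))² = ((-32 - 38)/(-21 + 14) - ⅙*7)² = (-70/(-7) - 7/6)² = (-⅐*(-70) - 7/6)² = (10 - 7/6)² = (53/6)² = 2809/36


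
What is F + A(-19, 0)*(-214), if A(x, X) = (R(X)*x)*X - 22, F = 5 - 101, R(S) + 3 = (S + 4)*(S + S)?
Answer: 4612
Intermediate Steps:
R(S) = -3 + 2*S*(4 + S) (R(S) = -3 + (S + 4)*(S + S) = -3 + (4 + S)*(2*S) = -3 + 2*S*(4 + S))
F = -96
A(x, X) = -22 + X*x*(-3 + 2*X**2 + 8*X) (A(x, X) = ((-3 + 2*X**2 + 8*X)*x)*X - 22 = (x*(-3 + 2*X**2 + 8*X))*X - 22 = X*x*(-3 + 2*X**2 + 8*X) - 22 = -22 + X*x*(-3 + 2*X**2 + 8*X))
F + A(-19, 0)*(-214) = -96 + (-22 + 0*(-19)*(-3 + 2*0**2 + 8*0))*(-214) = -96 + (-22 + 0*(-19)*(-3 + 2*0 + 0))*(-214) = -96 + (-22 + 0*(-19)*(-3 + 0 + 0))*(-214) = -96 + (-22 + 0*(-19)*(-3))*(-214) = -96 + (-22 + 0)*(-214) = -96 - 22*(-214) = -96 + 4708 = 4612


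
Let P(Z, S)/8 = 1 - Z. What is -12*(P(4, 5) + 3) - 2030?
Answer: -1778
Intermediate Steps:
P(Z, S) = 8 - 8*Z (P(Z, S) = 8*(1 - Z) = 8 - 8*Z)
-12*(P(4, 5) + 3) - 2030 = -12*((8 - 8*4) + 3) - 2030 = -12*((8 - 32) + 3) - 2030 = -12*(-24 + 3) - 2030 = -12*(-21) - 2030 = 252 - 2030 = -1778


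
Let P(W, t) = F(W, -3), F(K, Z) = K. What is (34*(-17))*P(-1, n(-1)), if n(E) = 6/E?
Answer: 578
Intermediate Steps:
P(W, t) = W
(34*(-17))*P(-1, n(-1)) = (34*(-17))*(-1) = -578*(-1) = 578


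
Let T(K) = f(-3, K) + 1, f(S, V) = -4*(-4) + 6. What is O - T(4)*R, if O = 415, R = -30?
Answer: 1105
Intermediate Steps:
f(S, V) = 22 (f(S, V) = 16 + 6 = 22)
T(K) = 23 (T(K) = 22 + 1 = 23)
O - T(4)*R = 415 - 23*(-30) = 415 - 1*(-690) = 415 + 690 = 1105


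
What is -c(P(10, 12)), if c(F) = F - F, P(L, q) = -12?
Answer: 0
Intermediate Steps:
c(F) = 0
-c(P(10, 12)) = -1*0 = 0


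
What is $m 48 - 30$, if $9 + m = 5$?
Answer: $-222$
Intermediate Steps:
$m = -4$ ($m = -9 + 5 = -4$)
$m 48 - 30 = \left(-4\right) 48 - 30 = -192 - 30 = -222$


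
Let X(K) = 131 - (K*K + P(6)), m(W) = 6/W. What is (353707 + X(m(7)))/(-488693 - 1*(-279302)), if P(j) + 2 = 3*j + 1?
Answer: -17337193/10260159 ≈ -1.6898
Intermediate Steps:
P(j) = -1 + 3*j (P(j) = -2 + (3*j + 1) = -2 + (1 + 3*j) = -1 + 3*j)
X(K) = 114 - K² (X(K) = 131 - (K*K + (-1 + 3*6)) = 131 - (K² + (-1 + 18)) = 131 - (K² + 17) = 131 - (17 + K²) = 131 + (-17 - K²) = 114 - K²)
(353707 + X(m(7)))/(-488693 - 1*(-279302)) = (353707 + (114 - (6/7)²))/(-488693 - 1*(-279302)) = (353707 + (114 - (6*(⅐))²))/(-488693 + 279302) = (353707 + (114 - (6/7)²))/(-209391) = (353707 + (114 - 1*36/49))*(-1/209391) = (353707 + (114 - 36/49))*(-1/209391) = (353707 + 5550/49)*(-1/209391) = (17337193/49)*(-1/209391) = -17337193/10260159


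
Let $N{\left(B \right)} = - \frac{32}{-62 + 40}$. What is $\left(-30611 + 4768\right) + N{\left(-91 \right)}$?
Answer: $- \frac{284257}{11} \approx -25842.0$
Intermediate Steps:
$N{\left(B \right)} = \frac{16}{11}$ ($N{\left(B \right)} = - \frac{32}{-22} = \left(-32\right) \left(- \frac{1}{22}\right) = \frac{16}{11}$)
$\left(-30611 + 4768\right) + N{\left(-91 \right)} = \left(-30611 + 4768\right) + \frac{16}{11} = -25843 + \frac{16}{11} = - \frac{284257}{11}$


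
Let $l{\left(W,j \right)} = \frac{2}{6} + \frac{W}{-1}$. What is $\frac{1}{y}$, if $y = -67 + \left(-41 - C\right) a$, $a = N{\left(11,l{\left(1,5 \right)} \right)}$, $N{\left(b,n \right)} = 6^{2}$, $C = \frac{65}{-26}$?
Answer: $- \frac{1}{1453} \approx -0.00068823$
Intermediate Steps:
$l{\left(W,j \right)} = \frac{1}{3} - W$ ($l{\left(W,j \right)} = 2 \cdot \frac{1}{6} + W \left(-1\right) = \frac{1}{3} - W$)
$C = - \frac{5}{2}$ ($C = 65 \left(- \frac{1}{26}\right) = - \frac{5}{2} \approx -2.5$)
$N{\left(b,n \right)} = 36$
$a = 36$
$y = -1453$ ($y = -67 + \left(-41 - - \frac{5}{2}\right) 36 = -67 + \left(-41 + \frac{5}{2}\right) 36 = -67 - 1386 = -1453$)
$\frac{1}{y} = \frac{1}{-1453} = - \frac{1}{1453}$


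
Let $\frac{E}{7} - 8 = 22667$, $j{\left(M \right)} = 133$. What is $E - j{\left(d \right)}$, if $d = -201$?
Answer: $158592$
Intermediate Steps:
$E = 158725$ ($E = 56 + 7 \cdot 22667 = 56 + 158669 = 158725$)
$E - j{\left(d \right)} = 158725 - 133 = 158592$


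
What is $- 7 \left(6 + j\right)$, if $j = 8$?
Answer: $-98$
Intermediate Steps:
$- 7 \left(6 + j\right) = - 7 \left(6 + 8\right) = \left(-7\right) 14 = -98$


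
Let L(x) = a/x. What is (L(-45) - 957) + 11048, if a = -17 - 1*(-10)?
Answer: 454102/45 ≈ 10091.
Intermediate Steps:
a = -7 (a = -17 + 10 = -7)
L(x) = -7/x
(L(-45) - 957) + 11048 = (-7/(-45) - 957) + 11048 = (-7*(-1/45) - 957) + 11048 = (7/45 - 957) + 11048 = -43058/45 + 11048 = 454102/45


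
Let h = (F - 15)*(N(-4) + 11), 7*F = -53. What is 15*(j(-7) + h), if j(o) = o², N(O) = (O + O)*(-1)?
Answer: -39885/7 ≈ -5697.9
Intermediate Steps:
N(O) = -2*O (N(O) = (2*O)*(-1) = -2*O)
F = -53/7 (F = (⅐)*(-53) = -53/7 ≈ -7.5714)
h = -3002/7 (h = (-53/7 - 15)*(-2*(-4) + 11) = -158*(8 + 11)/7 = -158/7*19 = -3002/7 ≈ -428.86)
15*(j(-7) + h) = 15*((-7)² - 3002/7) = 15*(49 - 3002/7) = 15*(-2659/7) = -39885/7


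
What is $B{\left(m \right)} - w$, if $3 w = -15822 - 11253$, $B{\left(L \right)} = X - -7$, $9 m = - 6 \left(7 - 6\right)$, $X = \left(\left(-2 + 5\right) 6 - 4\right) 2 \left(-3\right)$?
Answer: $8948$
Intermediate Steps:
$X = -84$ ($X = \left(3 \cdot 6 - 4\right) 2 \left(-3\right) = \left(18 - 4\right) 2 \left(-3\right) = 14 \cdot 2 \left(-3\right) = 28 \left(-3\right) = -84$)
$m = - \frac{2}{3}$ ($m = \frac{\left(-6\right) \left(7 - 6\right)}{9} = \frac{\left(-6\right) 1}{9} = \frac{1}{9} \left(-6\right) = - \frac{2}{3} \approx -0.66667$)
$B{\left(L \right)} = -77$ ($B{\left(L \right)} = -84 - -7 = -84 + 7 = -77$)
$w = -9025$ ($w = \frac{-15822 - 11253}{3} = \frac{1}{3} \left(-27075\right) = -9025$)
$B{\left(m \right)} - w = -77 - -9025 = -77 + 9025 = 8948$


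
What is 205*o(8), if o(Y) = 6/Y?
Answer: 615/4 ≈ 153.75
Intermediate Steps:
205*o(8) = 205*(6/8) = 205*(6*(1/8)) = 205*(3/4) = 615/4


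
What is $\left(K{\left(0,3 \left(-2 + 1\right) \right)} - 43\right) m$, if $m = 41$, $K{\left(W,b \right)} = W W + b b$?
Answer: $-1394$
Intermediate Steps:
$K{\left(W,b \right)} = W^{2} + b^{2}$
$\left(K{\left(0,3 \left(-2 + 1\right) \right)} - 43\right) m = \left(\left(0^{2} + \left(3 \left(-2 + 1\right)\right)^{2}\right) - 43\right) 41 = \left(\left(0 + \left(3 \left(-1\right)\right)^{2}\right) - 43\right) 41 = \left(\left(0 + \left(-3\right)^{2}\right) - 43\right) 41 = \left(\left(0 + 9\right) - 43\right) 41 = \left(9 - 43\right) 41 = \left(-34\right) 41 = -1394$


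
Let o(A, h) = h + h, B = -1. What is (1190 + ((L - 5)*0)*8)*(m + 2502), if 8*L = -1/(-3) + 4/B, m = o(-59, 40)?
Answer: 3072580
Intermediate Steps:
o(A, h) = 2*h
m = 80 (m = 2*40 = 80)
L = -11/24 (L = (-1/(-3) + 4/(-1))/8 = (-1*(-⅓) + 4*(-1))/8 = (⅓ - 4)/8 = (⅛)*(-11/3) = -11/24 ≈ -0.45833)
(1190 + ((L - 5)*0)*8)*(m + 2502) = (1190 + ((-11/24 - 5)*0)*8)*(80 + 2502) = (1190 - 131/24*0*8)*2582 = (1190 + 0*8)*2582 = (1190 + 0)*2582 = 1190*2582 = 3072580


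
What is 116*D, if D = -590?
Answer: -68440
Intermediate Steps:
116*D = 116*(-590) = -68440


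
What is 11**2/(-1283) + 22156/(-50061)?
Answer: -34483529/64228263 ≈ -0.53689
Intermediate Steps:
11**2/(-1283) + 22156/(-50061) = 121*(-1/1283) + 22156*(-1/50061) = -121/1283 - 22156/50061 = -34483529/64228263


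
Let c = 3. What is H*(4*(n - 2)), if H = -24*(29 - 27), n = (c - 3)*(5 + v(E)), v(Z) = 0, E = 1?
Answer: 384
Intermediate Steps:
n = 0 (n = (3 - 3)*(5 + 0) = 0*5 = 0)
H = -48 (H = -24*2 = -48)
H*(4*(n - 2)) = -192*(0 - 2) = -192*(-2) = -48*(-8) = 384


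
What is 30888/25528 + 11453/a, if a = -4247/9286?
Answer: -339354614911/13552177 ≈ -25041.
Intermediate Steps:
a = -4247/9286 (a = -4247*1/9286 = -4247/9286 ≈ -0.45736)
30888/25528 + 11453/a = 30888/25528 + 11453/(-4247/9286) = 30888*(1/25528) + 11453*(-9286/4247) = 3861/3191 - 106352558/4247 = -339354614911/13552177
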